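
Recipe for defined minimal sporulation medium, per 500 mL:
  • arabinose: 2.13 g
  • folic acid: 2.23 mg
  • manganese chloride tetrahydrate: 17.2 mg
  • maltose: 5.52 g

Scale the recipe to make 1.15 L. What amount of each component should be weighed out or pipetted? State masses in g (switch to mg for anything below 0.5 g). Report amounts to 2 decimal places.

Scale factor = 1150 mL / 500 mL = 2.3.
arabinose: 2.13 g × (1150 mL / 500 mL) = 4.90 g
folic acid: 2.23 mg × (1150 mL / 500 mL) = 5.13 mg
manganese chloride tetrahydrate: 17.2 mg × (1150 mL / 500 mL) = 39.56 mg
maltose: 5.52 g × (1150 mL / 500 mL) = 12.70 g

arabinose 4.90 g; folic acid 5.13 mg; manganese chloride tetrahydrate 39.56 mg; maltose 12.70 g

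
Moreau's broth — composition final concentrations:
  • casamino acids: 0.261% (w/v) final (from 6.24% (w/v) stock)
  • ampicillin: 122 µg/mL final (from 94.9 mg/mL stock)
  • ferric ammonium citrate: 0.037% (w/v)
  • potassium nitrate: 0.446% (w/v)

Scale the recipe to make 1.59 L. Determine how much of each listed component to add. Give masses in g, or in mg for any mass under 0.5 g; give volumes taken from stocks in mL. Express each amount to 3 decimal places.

casamino acids 66.505 mL; ampicillin 2.044 mL; ferric ammonium citrate 0.588 g; potassium nitrate 7.091 g

Working volume: 1.59 L.
casamino acids: dilute stock: 0.261% ÷ 6.24% × 1590 mL = 66.505 mL
ampicillin: dilute stock: 122 µg/mL × 1590 mL ÷ 94900 µg/mL = 2.044 mL
ferric ammonium citrate: 0.037 g per 100 mL × 1590 mL ÷ 100 = 0.588 g
potassium nitrate: 0.446% w/v = 4.46 g/L → 4.46 × 1.59 L = 7.091 g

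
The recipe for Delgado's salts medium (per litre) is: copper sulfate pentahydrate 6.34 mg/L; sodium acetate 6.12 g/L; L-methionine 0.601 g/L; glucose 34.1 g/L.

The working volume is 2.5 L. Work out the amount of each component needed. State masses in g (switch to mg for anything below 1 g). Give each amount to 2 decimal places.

copper sulfate pentahydrate 15.85 mg; sodium acetate 15.30 g; L-methionine 1.50 g; glucose 85.25 g

Working volume: 2.5 L.
copper sulfate pentahydrate: 6.34 mg/L × 2.5 L = 15.85 mg
sodium acetate: 6.12 g/L × 2.5 L = 15.30 g
L-methionine: 0.601 g/L × 2.5 L = 1.50 g
glucose: 34.1 g/L × 2.5 L = 85.25 g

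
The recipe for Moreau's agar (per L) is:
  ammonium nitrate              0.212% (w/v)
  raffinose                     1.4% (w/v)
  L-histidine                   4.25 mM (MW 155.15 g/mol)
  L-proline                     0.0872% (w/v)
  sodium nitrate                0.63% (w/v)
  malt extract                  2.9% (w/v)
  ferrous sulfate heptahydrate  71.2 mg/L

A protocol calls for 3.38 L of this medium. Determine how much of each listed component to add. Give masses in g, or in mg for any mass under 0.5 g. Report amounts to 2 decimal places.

ammonium nitrate 7.17 g; raffinose 47.32 g; L-histidine 2.23 g; L-proline 2.95 g; sodium nitrate 21.29 g; malt extract 98.02 g; ferrous sulfate heptahydrate 240.66 mg

Scale factor relative to 1 L: 3.38.
ammonium nitrate: 0.212% w/v = 2.12 g/L → 2.12 × 3.38 L = 7.17 g
raffinose: 1.4 g per 100 mL × 3380 mL ÷ 100 = 47.32 g
L-histidine: 4.25 mmol/L × 155.15 g/mol × 3.38 L ÷ 1000 = 2.23 g
L-proline: 0.0872 g per 100 mL × 3380 mL ÷ 100 = 2.95 g
sodium nitrate: 0.63 g per 100 mL × 3380 mL ÷ 100 = 21.29 g
malt extract: 2.9% w/v = 29 g/L → 29 × 3.38 L = 98.02 g
ferrous sulfate heptahydrate: 71.2 mg/L × 3.38 L = 240.66 mg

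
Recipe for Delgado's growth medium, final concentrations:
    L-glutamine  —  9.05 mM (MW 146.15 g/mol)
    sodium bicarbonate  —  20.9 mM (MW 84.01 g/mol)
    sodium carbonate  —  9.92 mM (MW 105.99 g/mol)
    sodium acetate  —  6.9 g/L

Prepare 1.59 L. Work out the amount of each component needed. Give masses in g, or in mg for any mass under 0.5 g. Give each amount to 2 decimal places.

Scale factor relative to 1 L: 1.59.
L-glutamine: 9.05 mmol/L × 146.15 g/mol × 1.59 L ÷ 1000 = 2.10 g
sodium bicarbonate: 20.9 mmol/L × 84.01 g/mol × 1.59 L ÷ 1000 = 2.79 g
sodium carbonate: 9.92 mmol/L × 105.99 g/mol × 1.59 L ÷ 1000 = 1.67 g
sodium acetate: 6.9 g/L × 1.59 L = 10.97 g

L-glutamine 2.10 g; sodium bicarbonate 2.79 g; sodium carbonate 1.67 g; sodium acetate 10.97 g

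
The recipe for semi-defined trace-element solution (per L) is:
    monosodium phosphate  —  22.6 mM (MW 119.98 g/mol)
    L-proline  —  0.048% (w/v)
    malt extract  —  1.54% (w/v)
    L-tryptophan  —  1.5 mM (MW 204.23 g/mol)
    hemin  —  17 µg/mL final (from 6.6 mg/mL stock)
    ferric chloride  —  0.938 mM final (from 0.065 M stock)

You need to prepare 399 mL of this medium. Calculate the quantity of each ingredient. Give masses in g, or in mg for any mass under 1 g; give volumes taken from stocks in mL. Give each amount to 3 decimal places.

monosodium phosphate 1.082 g; L-proline 191.520 mg; malt extract 6.145 g; L-tryptophan 122.232 mg; hemin 1.028 mL; ferric chloride 5.758 mL

Target volume = 399 mL = 0.399 L.
monosodium phosphate: 22.6 mmol/L × 119.98 g/mol × 0.399 L ÷ 1000 = 1.082 g
L-proline: 0.048 g per 100 mL × 399 mL ÷ 100 = 0.19152 g = 191.520 mg
malt extract: 1.54 g per 100 mL × 399 mL ÷ 100 = 6.145 g
L-tryptophan: 1.5 mmol/L × 204.23 mg/mmol × 0.399 L = 122.232 mg
hemin: dilute stock: 17 µg/mL × 399 mL ÷ 6600 µg/mL = 1.028 mL
ferric chloride: C1V1 = C2V2 → 0.938 mM × 399 mL ÷ 65 mM = 5.758 mL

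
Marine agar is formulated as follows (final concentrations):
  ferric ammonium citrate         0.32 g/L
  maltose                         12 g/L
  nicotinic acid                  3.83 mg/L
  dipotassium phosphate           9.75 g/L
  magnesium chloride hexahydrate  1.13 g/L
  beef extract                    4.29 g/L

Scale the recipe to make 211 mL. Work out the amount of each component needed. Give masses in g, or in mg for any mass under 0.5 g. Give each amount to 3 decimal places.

ferric ammonium citrate 67.520 mg; maltose 2.532 g; nicotinic acid 0.808 mg; dipotassium phosphate 2.057 g; magnesium chloride hexahydrate 238.430 mg; beef extract 0.905 g

Scale factor relative to 1 L: 0.211.
ferric ammonium citrate: 0.32 g/L × 0.211 L = 0.06752 g = 67.520 mg
maltose: 12 g/L × 0.211 L = 2.532 g
nicotinic acid: 3.83 mg/L × 0.211 L = 0.808 mg
dipotassium phosphate: 9.75 g/L × 0.211 L = 2.057 g
magnesium chloride hexahydrate: 1.13 g/L × 0.211 L = 0.23843 g = 238.430 mg
beef extract: 4.29 g/L × 0.211 L = 0.905 g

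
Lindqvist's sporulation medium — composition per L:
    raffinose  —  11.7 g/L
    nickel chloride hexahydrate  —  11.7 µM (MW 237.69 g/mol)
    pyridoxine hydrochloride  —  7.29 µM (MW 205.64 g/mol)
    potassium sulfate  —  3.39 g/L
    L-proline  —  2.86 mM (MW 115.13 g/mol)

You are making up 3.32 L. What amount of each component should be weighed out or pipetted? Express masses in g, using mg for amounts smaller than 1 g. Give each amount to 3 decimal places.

Scale factor relative to 1 L: 3.32.
raffinose: 11.7 g/L × 3.32 L = 38.844 g
nickel chloride hexahydrate: 11.7 µmol/L × 237.69 g/mol × 3.32 L ÷ 1000 = 9.233 mg
pyridoxine hydrochloride: 7.29 µmol/L × 205.64 g/mol × 3.32 L ÷ 1000 = 4.977 mg
potassium sulfate: 3.39 g/L × 3.32 L = 11.255 g
L-proline: 2.86 mmol/L × 115.13 g/mol × 3.32 L ÷ 1000 = 1.093 g

raffinose 38.844 g; nickel chloride hexahydrate 9.233 mg; pyridoxine hydrochloride 4.977 mg; potassium sulfate 11.255 g; L-proline 1.093 g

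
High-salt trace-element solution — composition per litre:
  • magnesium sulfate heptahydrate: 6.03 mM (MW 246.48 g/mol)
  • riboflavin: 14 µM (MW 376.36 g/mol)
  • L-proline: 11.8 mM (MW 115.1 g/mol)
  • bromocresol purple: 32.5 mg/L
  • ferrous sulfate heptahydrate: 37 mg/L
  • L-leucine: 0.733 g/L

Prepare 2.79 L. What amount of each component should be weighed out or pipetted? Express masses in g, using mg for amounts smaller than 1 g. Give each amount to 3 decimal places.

magnesium sulfate heptahydrate 4.147 g; riboflavin 14.701 mg; L-proline 3.789 g; bromocresol purple 90.675 mg; ferrous sulfate heptahydrate 103.230 mg; L-leucine 2.045 g

Scale factor relative to 1 L: 2.79.
magnesium sulfate heptahydrate: 6.03 mmol/L × 246.48 g/mol × 2.79 L ÷ 1000 = 4.147 g
riboflavin: 14 µmol/L × 376.36 g/mol × 2.79 L ÷ 1000 = 14.701 mg
L-proline: 11.8 mmol/L × 115.1 g/mol × 2.79 L ÷ 1000 = 3.789 g
bromocresol purple: 32.5 mg/L × 2.79 L = 90.675 mg
ferrous sulfate heptahydrate: 37 mg/L × 2.79 L = 103.230 mg
L-leucine: 0.733 g/L × 2.79 L = 2.045 g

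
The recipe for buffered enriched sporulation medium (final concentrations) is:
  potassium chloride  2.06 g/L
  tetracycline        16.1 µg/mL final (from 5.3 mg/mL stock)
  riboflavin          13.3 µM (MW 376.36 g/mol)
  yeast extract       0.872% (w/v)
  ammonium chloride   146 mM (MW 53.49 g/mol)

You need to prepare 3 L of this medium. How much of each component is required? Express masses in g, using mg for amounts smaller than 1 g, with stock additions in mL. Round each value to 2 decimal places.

potassium chloride 6.18 g; tetracycline 9.11 mL; riboflavin 15.02 mg; yeast extract 26.16 g; ammonium chloride 23.43 g

Scale factor relative to 1 L: 3.
potassium chloride: 2.06 g/L × 3 L = 6.18 g
tetracycline: C1V1 = C2V2 → 16.1 µg/mL × 3000 mL ÷ 5300 µg/mL = 9.11 mL
riboflavin: 13.3 µmol/L × 376.36 g/mol × 3 L ÷ 1000 = 15.02 mg
yeast extract: 0.872 g per 100 mL × 3000 mL ÷ 100 = 26.16 g
ammonium chloride: 146 mmol/L × 53.49 g/mol × 3 L ÷ 1000 = 23.43 g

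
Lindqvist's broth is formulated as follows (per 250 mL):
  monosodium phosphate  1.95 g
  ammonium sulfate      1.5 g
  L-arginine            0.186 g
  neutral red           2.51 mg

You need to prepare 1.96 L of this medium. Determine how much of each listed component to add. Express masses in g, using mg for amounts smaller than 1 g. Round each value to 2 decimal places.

monosodium phosphate 15.29 g; ammonium sulfate 11.76 g; L-arginine 1.46 g; neutral red 19.68 mg

Ratio of target to recipe volume: 1960 / 250 = 7.84.
monosodium phosphate: 1.95 g × (1960 mL / 250 mL) = 15.29 g
ammonium sulfate: 1.5 g × (1960 mL / 250 mL) = 11.76 g
L-arginine: 0.186 g × (1960 mL / 250 mL) = 1.46 g
neutral red: 2.51 mg × (1960 mL / 250 mL) = 19.68 mg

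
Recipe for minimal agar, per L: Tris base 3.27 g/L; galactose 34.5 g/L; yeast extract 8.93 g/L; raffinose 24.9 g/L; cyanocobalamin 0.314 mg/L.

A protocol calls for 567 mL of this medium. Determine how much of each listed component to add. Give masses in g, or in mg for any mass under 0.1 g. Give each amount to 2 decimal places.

Target volume = 567 mL = 0.567 L.
Tris base: 3.27 g/L × 0.567 L = 1.85 g
galactose: 34.5 g/L × 0.567 L = 19.56 g
yeast extract: 8.93 g/L × 0.567 L = 5.06 g
raffinose: 24.9 g/L × 0.567 L = 14.12 g
cyanocobalamin: 0.314 mg/L × 0.567 L = 0.18 mg

Tris base 1.85 g; galactose 19.56 g; yeast extract 5.06 g; raffinose 14.12 g; cyanocobalamin 0.18 mg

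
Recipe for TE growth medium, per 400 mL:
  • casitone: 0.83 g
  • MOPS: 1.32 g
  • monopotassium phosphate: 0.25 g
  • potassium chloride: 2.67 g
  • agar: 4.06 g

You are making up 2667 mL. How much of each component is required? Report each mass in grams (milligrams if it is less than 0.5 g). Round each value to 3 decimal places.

casitone 5.534 g; MOPS 8.801 g; monopotassium phosphate 1.667 g; potassium chloride 17.802 g; agar 27.070 g

Scale factor = 2667 mL / 400 mL = 6.6675.
casitone: 0.83 g × (2667 mL / 400 mL) = 5.534 g
MOPS: 1.32 g × (2667 mL / 400 mL) = 8.801 g
monopotassium phosphate: 0.25 g × (2667 mL / 400 mL) = 1.667 g
potassium chloride: 2.67 g × (2667 mL / 400 mL) = 17.802 g
agar: 4.06 g × (2667 mL / 400 mL) = 27.070 g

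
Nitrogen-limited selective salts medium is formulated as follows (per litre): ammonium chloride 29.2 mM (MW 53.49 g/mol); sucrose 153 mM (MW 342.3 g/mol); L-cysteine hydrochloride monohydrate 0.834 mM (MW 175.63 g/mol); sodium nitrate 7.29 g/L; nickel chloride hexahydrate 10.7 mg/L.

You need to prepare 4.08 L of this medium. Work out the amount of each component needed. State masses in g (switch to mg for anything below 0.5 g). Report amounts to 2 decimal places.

Scale factor relative to 1 L: 4.08.
ammonium chloride: 29.2 mmol/L × 53.49 g/mol × 4.08 L ÷ 1000 = 6.37 g
sucrose: 153 mmol/L × 342.3 g/mol × 4.08 L ÷ 1000 = 213.68 g
L-cysteine hydrochloride monohydrate: 0.834 mmol/L × 175.63 g/mol × 4.08 L ÷ 1000 = 0.60 g
sodium nitrate: 7.29 g/L × 4.08 L = 29.74 g
nickel chloride hexahydrate: 10.7 mg/L × 4.08 L = 43.66 mg

ammonium chloride 6.37 g; sucrose 213.68 g; L-cysteine hydrochloride monohydrate 0.60 g; sodium nitrate 29.74 g; nickel chloride hexahydrate 43.66 mg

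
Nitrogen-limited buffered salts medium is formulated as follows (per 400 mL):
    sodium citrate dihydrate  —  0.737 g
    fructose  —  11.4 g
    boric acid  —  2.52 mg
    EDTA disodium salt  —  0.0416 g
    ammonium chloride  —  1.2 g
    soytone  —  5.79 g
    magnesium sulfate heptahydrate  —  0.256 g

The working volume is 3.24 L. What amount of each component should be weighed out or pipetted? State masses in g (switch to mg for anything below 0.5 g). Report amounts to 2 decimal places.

Ratio of target to recipe volume: 3240 / 400 = 8.1.
sodium citrate dihydrate: 0.737 g × (3240 mL / 400 mL) = 5.97 g
fructose: 11.4 g × (3240 mL / 400 mL) = 92.34 g
boric acid: 2.52 mg × (3240 mL / 400 mL) = 20.41 mg
EDTA disodium salt: 0.0416 g × (3240 mL / 400 mL) = 0.33696 g = 336.96 mg
ammonium chloride: 1.2 g × (3240 mL / 400 mL) = 9.72 g
soytone: 5.79 g × (3240 mL / 400 mL) = 46.90 g
magnesium sulfate heptahydrate: 0.256 g × (3240 mL / 400 mL) = 2.07 g

sodium citrate dihydrate 5.97 g; fructose 92.34 g; boric acid 20.41 mg; EDTA disodium salt 336.96 mg; ammonium chloride 9.72 g; soytone 46.90 g; magnesium sulfate heptahydrate 2.07 g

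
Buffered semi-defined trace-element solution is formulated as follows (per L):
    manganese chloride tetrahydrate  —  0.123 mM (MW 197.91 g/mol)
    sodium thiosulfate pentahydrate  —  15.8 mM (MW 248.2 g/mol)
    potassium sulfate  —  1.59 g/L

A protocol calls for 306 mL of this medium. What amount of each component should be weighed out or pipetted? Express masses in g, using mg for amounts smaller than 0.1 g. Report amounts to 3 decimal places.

manganese chloride tetrahydrate 7.449 mg; sodium thiosulfate pentahydrate 1.200 g; potassium sulfate 0.487 g

Target volume = 306 mL = 0.306 L.
manganese chloride tetrahydrate: 0.123 mmol/L × 197.91 mg/mmol × 0.306 L = 7.449 mg
sodium thiosulfate pentahydrate: 15.8 mmol/L × 248.2 g/mol × 0.306 L ÷ 1000 = 1.200 g
potassium sulfate: 1.59 g/L × 0.306 L = 0.487 g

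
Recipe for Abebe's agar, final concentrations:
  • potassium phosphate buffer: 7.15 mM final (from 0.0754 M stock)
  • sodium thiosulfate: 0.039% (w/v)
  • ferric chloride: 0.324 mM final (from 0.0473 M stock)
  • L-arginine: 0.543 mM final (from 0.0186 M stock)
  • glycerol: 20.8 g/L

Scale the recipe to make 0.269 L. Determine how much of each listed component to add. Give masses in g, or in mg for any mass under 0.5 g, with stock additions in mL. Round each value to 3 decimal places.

Working volume: 0.269 L.
potassium phosphate buffer: C1V1 = C2V2 → 7.15 mM × 269 mL ÷ 75.4 mM = 25.509 mL
sodium thiosulfate: 0.039% w/v = 0.39 g/L → 0.39 × 0.269 L = 0.10491 g = 104.910 mg
ferric chloride: C1V1 = C2V2 → 0.324 mM × 269 mL ÷ 47.3 mM = 1.843 mL
L-arginine: dilute stock: 0.543 mM × 269 mL ÷ 18.6 mM = 7.853 mL
glycerol: 20.8 g/L × 0.269 L = 5.595 g

potassium phosphate buffer 25.509 mL; sodium thiosulfate 104.910 mg; ferric chloride 1.843 mL; L-arginine 7.853 mL; glycerol 5.595 g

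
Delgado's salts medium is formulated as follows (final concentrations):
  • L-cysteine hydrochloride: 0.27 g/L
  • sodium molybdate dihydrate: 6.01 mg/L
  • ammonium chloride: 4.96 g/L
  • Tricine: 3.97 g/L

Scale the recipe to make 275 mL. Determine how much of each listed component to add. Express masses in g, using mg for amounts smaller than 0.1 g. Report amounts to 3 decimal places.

L-cysteine hydrochloride 74.250 mg; sodium molybdate dihydrate 1.653 mg; ammonium chloride 1.364 g; Tricine 1.092 g

Target volume = 275 mL = 0.275 L.
L-cysteine hydrochloride: 0.27 g/L × 0.275 L = 0.07425 g = 74.250 mg
sodium molybdate dihydrate: 6.01 mg/L × 0.275 L = 1.653 mg
ammonium chloride: 4.96 g/L × 0.275 L = 1.364 g
Tricine: 3.97 g/L × 0.275 L = 1.092 g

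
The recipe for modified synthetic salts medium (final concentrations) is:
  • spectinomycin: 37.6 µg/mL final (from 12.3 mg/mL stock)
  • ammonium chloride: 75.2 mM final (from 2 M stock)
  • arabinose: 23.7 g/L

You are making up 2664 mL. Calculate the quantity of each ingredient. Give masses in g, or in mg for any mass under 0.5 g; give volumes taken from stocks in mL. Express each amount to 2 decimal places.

spectinomycin 8.14 mL; ammonium chloride 100.17 mL; arabinose 63.14 g

Scale factor relative to 1 L: 2.664.
spectinomycin: V = C2·V2/C1 = 37.6 µg/mL × 2664 mL ÷ 12300 µg/mL = 8.14 mL
ammonium chloride: V = C2·V2/C1 = 75.2 mM × 2664 mL ÷ 2000 mM = 100.17 mL
arabinose: 23.7 g/L × 2.664 L = 63.14 g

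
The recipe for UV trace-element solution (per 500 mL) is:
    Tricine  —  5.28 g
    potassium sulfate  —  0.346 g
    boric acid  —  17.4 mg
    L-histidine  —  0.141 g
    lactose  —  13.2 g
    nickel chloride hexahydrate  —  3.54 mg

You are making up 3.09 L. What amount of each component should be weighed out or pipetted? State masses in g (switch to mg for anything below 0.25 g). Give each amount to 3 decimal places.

Ratio of target to recipe volume: 3090 / 500 = 6.18.
Tricine: 5.28 g × (3090 mL / 500 mL) = 32.630 g
potassium sulfate: 0.346 g × (3090 mL / 500 mL) = 2.138 g
boric acid: 17.4 mg × (3090 mL / 500 mL) = 107.532 mg
L-histidine: 0.141 g × (3090 mL / 500 mL) = 0.871 g
lactose: 13.2 g × (3090 mL / 500 mL) = 81.576 g
nickel chloride hexahydrate: 3.54 mg × (3090 mL / 500 mL) = 21.877 mg

Tricine 32.630 g; potassium sulfate 2.138 g; boric acid 107.532 mg; L-histidine 0.871 g; lactose 81.576 g; nickel chloride hexahydrate 21.877 mg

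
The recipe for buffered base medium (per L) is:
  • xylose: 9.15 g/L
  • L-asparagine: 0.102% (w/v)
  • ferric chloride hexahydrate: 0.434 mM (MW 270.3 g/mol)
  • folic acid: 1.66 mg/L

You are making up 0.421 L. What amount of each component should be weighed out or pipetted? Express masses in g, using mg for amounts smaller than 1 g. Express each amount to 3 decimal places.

xylose 3.852 g; L-asparagine 429.420 mg; ferric chloride hexahydrate 49.388 mg; folic acid 0.699 mg

Working volume: 0.421 L.
xylose: 9.15 g/L × 0.421 L = 3.852 g
L-asparagine: 0.102 g per 100 mL × 421 mL ÷ 100 = 0.42942 g = 429.420 mg
ferric chloride hexahydrate: 0.434 mmol/L × 270.3 mg/mmol × 0.421 L = 49.388 mg
folic acid: 1.66 mg/L × 0.421 L = 0.699 mg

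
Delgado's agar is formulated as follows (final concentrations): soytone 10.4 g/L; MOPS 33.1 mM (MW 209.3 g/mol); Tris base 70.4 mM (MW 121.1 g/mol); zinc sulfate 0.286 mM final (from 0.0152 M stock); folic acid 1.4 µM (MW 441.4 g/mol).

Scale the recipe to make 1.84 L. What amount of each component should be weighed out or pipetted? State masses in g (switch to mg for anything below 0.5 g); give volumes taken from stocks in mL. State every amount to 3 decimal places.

soytone 19.136 g; MOPS 12.747 g; Tris base 15.687 g; zinc sulfate 34.621 mL; folic acid 1.137 mg

Working volume: 1.84 L.
soytone: 10.4 g/L × 1.84 L = 19.136 g
MOPS: 33.1 mmol/L × 209.3 g/mol × 1.84 L ÷ 1000 = 12.747 g
Tris base: 70.4 mmol/L × 121.1 g/mol × 1.84 L ÷ 1000 = 15.687 g
zinc sulfate: V = C2·V2/C1 = 0.286 mM × 1840 mL ÷ 15.2 mM = 34.621 mL
folic acid: 1.4 µmol/L × 441.4 g/mol × 1.84 L ÷ 1000 = 1.137 mg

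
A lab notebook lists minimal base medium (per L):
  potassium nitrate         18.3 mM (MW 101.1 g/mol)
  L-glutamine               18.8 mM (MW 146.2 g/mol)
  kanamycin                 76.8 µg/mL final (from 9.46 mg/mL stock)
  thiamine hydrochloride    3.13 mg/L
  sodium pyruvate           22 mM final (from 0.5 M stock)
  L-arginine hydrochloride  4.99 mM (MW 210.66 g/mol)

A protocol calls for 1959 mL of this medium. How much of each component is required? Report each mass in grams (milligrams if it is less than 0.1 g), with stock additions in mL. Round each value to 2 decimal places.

potassium nitrate 3.62 g; L-glutamine 5.38 g; kanamycin 15.90 mL; thiamine hydrochloride 6.13 mg; sodium pyruvate 86.20 mL; L-arginine hydrochloride 2.06 g

Target volume = 1959 mL = 1.959 L.
potassium nitrate: 18.3 mmol/L × 101.1 g/mol × 1.959 L ÷ 1000 = 3.62 g
L-glutamine: 18.8 mmol/L × 146.2 g/mol × 1.959 L ÷ 1000 = 5.38 g
kanamycin: C1V1 = C2V2 → 76.8 µg/mL × 1959 mL ÷ 9460 µg/mL = 15.90 mL
thiamine hydrochloride: 3.13 mg/L × 1.959 L = 6.13 mg
sodium pyruvate: dilute stock: 22 mM × 1959 mL ÷ 500 mM = 86.20 mL
L-arginine hydrochloride: 4.99 mmol/L × 210.66 g/mol × 1.959 L ÷ 1000 = 2.06 g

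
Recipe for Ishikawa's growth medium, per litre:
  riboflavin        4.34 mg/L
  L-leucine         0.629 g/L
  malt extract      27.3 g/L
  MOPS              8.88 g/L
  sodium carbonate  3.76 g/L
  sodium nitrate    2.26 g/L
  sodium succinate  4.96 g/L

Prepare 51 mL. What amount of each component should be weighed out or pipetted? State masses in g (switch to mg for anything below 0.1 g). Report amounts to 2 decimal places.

riboflavin 0.22 mg; L-leucine 32.08 mg; malt extract 1.39 g; MOPS 0.45 g; sodium carbonate 0.19 g; sodium nitrate 0.12 g; sodium succinate 0.25 g

Target volume = 51 mL = 0.051 L.
riboflavin: 4.34 mg/L × 0.051 L = 0.22 mg
L-leucine: 0.629 g/L × 0.051 L = 0.032079 g = 32.08 mg
malt extract: 27.3 g/L × 0.051 L = 1.39 g
MOPS: 8.88 g/L × 0.051 L = 0.45 g
sodium carbonate: 3.76 g/L × 0.051 L = 0.19 g
sodium nitrate: 2.26 g/L × 0.051 L = 0.12 g
sodium succinate: 4.96 g/L × 0.051 L = 0.25 g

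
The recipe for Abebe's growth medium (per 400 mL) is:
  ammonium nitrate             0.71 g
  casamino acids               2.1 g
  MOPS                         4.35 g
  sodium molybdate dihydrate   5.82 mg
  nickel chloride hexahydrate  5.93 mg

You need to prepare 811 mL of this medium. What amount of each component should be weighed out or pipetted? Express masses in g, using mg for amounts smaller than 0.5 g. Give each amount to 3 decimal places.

Scale factor = 811 mL / 400 mL = 2.0275.
ammonium nitrate: 0.71 g × (811 mL / 400 mL) = 1.440 g
casamino acids: 2.1 g × (811 mL / 400 mL) = 4.258 g
MOPS: 4.35 g × (811 mL / 400 mL) = 8.820 g
sodium molybdate dihydrate: 5.82 mg × (811 mL / 400 mL) = 11.800 mg
nickel chloride hexahydrate: 5.93 mg × (811 mL / 400 mL) = 12.023 mg

ammonium nitrate 1.440 g; casamino acids 4.258 g; MOPS 8.820 g; sodium molybdate dihydrate 11.800 mg; nickel chloride hexahydrate 12.023 mg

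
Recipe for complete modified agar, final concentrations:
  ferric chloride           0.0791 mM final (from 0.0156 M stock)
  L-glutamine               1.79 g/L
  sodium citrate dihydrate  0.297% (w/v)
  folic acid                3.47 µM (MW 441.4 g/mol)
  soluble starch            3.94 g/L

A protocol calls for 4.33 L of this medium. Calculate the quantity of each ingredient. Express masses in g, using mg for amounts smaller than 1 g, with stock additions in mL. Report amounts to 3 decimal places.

Working volume: 4.33 L.
ferric chloride: V = C2·V2/C1 = 0.0791 mM × 4330 mL ÷ 15.6 mM = 21.955 mL
L-glutamine: 1.79 g/L × 4.33 L = 7.751 g
sodium citrate dihydrate: 0.297% w/v = 2.97 g/L → 2.97 × 4.33 L = 12.860 g
folic acid: 3.47 µmol/L × 441.4 g/mol × 4.33 L ÷ 1000 = 6.632 mg
soluble starch: 3.94 g/L × 4.33 L = 17.060 g

ferric chloride 21.955 mL; L-glutamine 7.751 g; sodium citrate dihydrate 12.860 g; folic acid 6.632 mg; soluble starch 17.060 g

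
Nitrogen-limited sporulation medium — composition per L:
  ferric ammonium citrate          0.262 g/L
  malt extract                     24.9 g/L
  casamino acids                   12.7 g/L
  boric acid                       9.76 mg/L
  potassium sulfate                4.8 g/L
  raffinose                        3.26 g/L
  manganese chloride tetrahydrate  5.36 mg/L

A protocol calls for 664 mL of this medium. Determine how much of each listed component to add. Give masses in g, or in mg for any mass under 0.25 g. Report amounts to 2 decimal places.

Scale factor relative to 1 L: 0.664.
ferric ammonium citrate: 0.262 g/L × 0.664 L = 0.173968 g = 173.97 mg
malt extract: 24.9 g/L × 0.664 L = 16.53 g
casamino acids: 12.7 g/L × 0.664 L = 8.43 g
boric acid: 9.76 mg/L × 0.664 L = 6.48 mg
potassium sulfate: 4.8 g/L × 0.664 L = 3.19 g
raffinose: 3.26 g/L × 0.664 L = 2.16 g
manganese chloride tetrahydrate: 5.36 mg/L × 0.664 L = 3.56 mg

ferric ammonium citrate 173.97 mg; malt extract 16.53 g; casamino acids 8.43 g; boric acid 6.48 mg; potassium sulfate 3.19 g; raffinose 2.16 g; manganese chloride tetrahydrate 3.56 mg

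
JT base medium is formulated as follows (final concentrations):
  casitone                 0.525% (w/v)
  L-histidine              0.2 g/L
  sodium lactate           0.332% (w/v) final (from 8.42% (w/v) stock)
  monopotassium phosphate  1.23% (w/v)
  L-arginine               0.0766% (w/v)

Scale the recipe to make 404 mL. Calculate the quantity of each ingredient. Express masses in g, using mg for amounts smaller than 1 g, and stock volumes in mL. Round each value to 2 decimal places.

Target volume = 404 mL = 0.404 L.
casitone: 0.525% w/v = 5.25 g/L → 5.25 × 0.404 L = 2.12 g
L-histidine: 0.2 g/L × 0.404 L = 0.0808 g = 80.80 mg
sodium lactate: C1V1 = C2V2 → 0.332% ÷ 8.42% × 404 mL = 15.93 mL
monopotassium phosphate: 1.23% w/v = 12.3 g/L → 12.3 × 0.404 L = 4.97 g
L-arginine: 0.0766% w/v = 0.766 g/L → 0.766 × 0.404 L = 0.309464 g = 309.46 mg

casitone 2.12 g; L-histidine 80.80 mg; sodium lactate 15.93 mL; monopotassium phosphate 4.97 g; L-arginine 309.46 mg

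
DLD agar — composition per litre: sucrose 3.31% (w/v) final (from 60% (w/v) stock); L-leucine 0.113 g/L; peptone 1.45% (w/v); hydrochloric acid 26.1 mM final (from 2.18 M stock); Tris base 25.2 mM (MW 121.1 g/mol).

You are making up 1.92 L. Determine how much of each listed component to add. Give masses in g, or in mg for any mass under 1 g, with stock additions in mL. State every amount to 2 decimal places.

Scale factor relative to 1 L: 1.92.
sucrose: C1V1 = C2V2 → 3.31% ÷ 60% × 1920 mL = 105.92 mL
L-leucine: 0.113 g/L × 1.92 L = 0.21696 g = 216.96 mg
peptone: 1.45 g per 100 mL × 1920 mL ÷ 100 = 27.84 g
hydrochloric acid: V = C2·V2/C1 = 26.1 mM × 1920 mL ÷ 2180 mM = 22.99 mL
Tris base: 25.2 mmol/L × 121.1 g/mol × 1.92 L ÷ 1000 = 5.86 g

sucrose 105.92 mL; L-leucine 216.96 mg; peptone 27.84 g; hydrochloric acid 22.99 mL; Tris base 5.86 g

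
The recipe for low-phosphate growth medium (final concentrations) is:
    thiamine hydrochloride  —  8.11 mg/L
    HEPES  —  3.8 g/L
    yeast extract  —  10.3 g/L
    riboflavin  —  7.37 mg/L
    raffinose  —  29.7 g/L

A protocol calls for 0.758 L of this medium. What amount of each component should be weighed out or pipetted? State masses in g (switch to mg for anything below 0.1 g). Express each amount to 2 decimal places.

Scale factor relative to 1 L: 0.758.
thiamine hydrochloride: 8.11 mg/L × 0.758 L = 6.15 mg
HEPES: 3.8 g/L × 0.758 L = 2.88 g
yeast extract: 10.3 g/L × 0.758 L = 7.81 g
riboflavin: 7.37 mg/L × 0.758 L = 5.59 mg
raffinose: 29.7 g/L × 0.758 L = 22.51 g

thiamine hydrochloride 6.15 mg; HEPES 2.88 g; yeast extract 7.81 g; riboflavin 5.59 mg; raffinose 22.51 g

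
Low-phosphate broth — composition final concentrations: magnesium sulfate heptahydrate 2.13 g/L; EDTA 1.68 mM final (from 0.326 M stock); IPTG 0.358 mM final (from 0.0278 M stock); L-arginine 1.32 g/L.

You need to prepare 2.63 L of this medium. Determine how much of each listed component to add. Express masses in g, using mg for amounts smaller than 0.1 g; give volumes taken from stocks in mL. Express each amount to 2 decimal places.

magnesium sulfate heptahydrate 5.60 g; EDTA 13.55 mL; IPTG 33.87 mL; L-arginine 3.47 g

Working volume: 2.63 L.
magnesium sulfate heptahydrate: 2.13 g/L × 2.63 L = 5.60 g
EDTA: V = C2·V2/C1 = 1.68 mM × 2630 mL ÷ 326 mM = 13.55 mL
IPTG: C1V1 = C2V2 → 0.358 mM × 2630 mL ÷ 27.8 mM = 33.87 mL
L-arginine: 1.32 g/L × 2.63 L = 3.47 g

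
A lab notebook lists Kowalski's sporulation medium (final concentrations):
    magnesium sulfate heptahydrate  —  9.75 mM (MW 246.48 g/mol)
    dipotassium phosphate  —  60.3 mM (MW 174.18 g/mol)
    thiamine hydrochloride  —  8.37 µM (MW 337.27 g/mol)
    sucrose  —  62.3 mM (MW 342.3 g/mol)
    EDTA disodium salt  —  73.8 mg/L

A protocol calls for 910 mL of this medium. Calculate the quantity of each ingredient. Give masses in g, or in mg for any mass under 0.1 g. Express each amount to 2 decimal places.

magnesium sulfate heptahydrate 2.19 g; dipotassium phosphate 9.56 g; thiamine hydrochloride 2.57 mg; sucrose 19.41 g; EDTA disodium salt 67.16 mg

Target volume = 910 mL = 0.91 L.
magnesium sulfate heptahydrate: 9.75 mmol/L × 246.48 g/mol × 0.91 L ÷ 1000 = 2.19 g
dipotassium phosphate: 60.3 mmol/L × 174.18 g/mol × 0.91 L ÷ 1000 = 9.56 g
thiamine hydrochloride: 8.37 µmol/L × 337.27 g/mol × 0.91 L ÷ 1000 = 2.57 mg
sucrose: 62.3 mmol/L × 342.3 g/mol × 0.91 L ÷ 1000 = 19.41 g
EDTA disodium salt: 73.8 mg/L × 0.91 L = 67.16 mg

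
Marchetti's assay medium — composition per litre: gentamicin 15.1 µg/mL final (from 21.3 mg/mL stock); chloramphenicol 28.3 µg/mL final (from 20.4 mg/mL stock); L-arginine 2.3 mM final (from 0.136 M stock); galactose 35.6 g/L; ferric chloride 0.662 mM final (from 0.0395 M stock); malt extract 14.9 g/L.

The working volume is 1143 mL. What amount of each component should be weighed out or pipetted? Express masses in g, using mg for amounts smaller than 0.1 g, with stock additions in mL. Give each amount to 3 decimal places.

gentamicin 0.810 mL; chloramphenicol 1.586 mL; L-arginine 19.330 mL; galactose 40.691 g; ferric chloride 19.156 mL; malt extract 17.031 g

Scale factor relative to 1 L: 1.143.
gentamicin: dilute stock: 15.1 µg/mL × 1143 mL ÷ 21300 µg/mL = 0.810 mL
chloramphenicol: dilute stock: 28.3 µg/mL × 1143 mL ÷ 20400 µg/mL = 1.586 mL
L-arginine: V = C2·V2/C1 = 2.3 mM × 1143 mL ÷ 136 mM = 19.330 mL
galactose: 35.6 g/L × 1.143 L = 40.691 g
ferric chloride: C1V1 = C2V2 → 0.662 mM × 1143 mL ÷ 39.5 mM = 19.156 mL
malt extract: 14.9 g/L × 1.143 L = 17.031 g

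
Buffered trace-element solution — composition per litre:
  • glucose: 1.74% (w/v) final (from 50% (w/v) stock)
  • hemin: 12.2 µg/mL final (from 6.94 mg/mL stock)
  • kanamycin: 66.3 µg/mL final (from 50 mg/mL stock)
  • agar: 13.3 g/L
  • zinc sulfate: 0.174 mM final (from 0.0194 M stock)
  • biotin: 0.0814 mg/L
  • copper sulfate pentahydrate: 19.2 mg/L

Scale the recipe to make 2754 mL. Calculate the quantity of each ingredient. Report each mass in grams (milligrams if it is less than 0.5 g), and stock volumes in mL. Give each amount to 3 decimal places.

Scale factor relative to 1 L: 2.754.
glucose: dilute stock: 1.74% ÷ 50% × 2754 mL = 95.839 mL
hemin: dilute stock: 12.2 µg/mL × 2754 mL ÷ 6940 µg/mL = 4.841 mL
kanamycin: dilute stock: 66.3 µg/mL × 2754 mL ÷ 50000 µg/mL = 3.652 mL
agar: 13.3 g/L × 2.754 L = 36.628 g
zinc sulfate: dilute stock: 0.174 mM × 2754 mL ÷ 19.4 mM = 24.701 mL
biotin: 0.0814 mg/L × 2.754 L = 0.224 mg
copper sulfate pentahydrate: 19.2 mg/L × 2.754 L = 52.877 mg

glucose 95.839 mL; hemin 4.841 mL; kanamycin 3.652 mL; agar 36.628 g; zinc sulfate 24.701 mL; biotin 0.224 mg; copper sulfate pentahydrate 52.877 mg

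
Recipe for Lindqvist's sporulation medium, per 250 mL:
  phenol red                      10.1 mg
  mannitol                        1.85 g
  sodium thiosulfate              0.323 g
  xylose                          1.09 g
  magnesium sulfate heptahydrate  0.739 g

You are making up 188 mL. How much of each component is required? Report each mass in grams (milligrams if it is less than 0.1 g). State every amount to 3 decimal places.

phenol red 7.595 mg; mannitol 1.391 g; sodium thiosulfate 0.243 g; xylose 0.820 g; magnesium sulfate heptahydrate 0.556 g

Scale factor = 188 mL / 250 mL = 0.752.
phenol red: 10.1 mg × (188 mL / 250 mL) = 7.595 mg
mannitol: 1.85 g × (188 mL / 250 mL) = 1.391 g
sodium thiosulfate: 0.323 g × (188 mL / 250 mL) = 0.243 g
xylose: 1.09 g × (188 mL / 250 mL) = 0.820 g
magnesium sulfate heptahydrate: 0.739 g × (188 mL / 250 mL) = 0.556 g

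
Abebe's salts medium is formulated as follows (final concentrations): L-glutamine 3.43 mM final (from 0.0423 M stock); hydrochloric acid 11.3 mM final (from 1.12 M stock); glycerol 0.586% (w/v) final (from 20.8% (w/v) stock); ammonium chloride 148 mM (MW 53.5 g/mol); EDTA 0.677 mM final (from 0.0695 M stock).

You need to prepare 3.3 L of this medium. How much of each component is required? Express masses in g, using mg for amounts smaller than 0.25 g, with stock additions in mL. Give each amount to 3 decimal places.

L-glutamine 267.589 mL; hydrochloric acid 33.295 mL; glycerol 92.971 mL; ammonium chloride 26.129 g; EDTA 32.145 mL

Working volume: 3.3 L.
L-glutamine: dilute stock: 3.43 mM × 3300 mL ÷ 42.3 mM = 267.589 mL
hydrochloric acid: V = C2·V2/C1 = 11.3 mM × 3300 mL ÷ 1120 mM = 33.295 mL
glycerol: dilute stock: 0.586% ÷ 20.8% × 3300 mL = 92.971 mL
ammonium chloride: 148 mmol/L × 53.5 g/mol × 3.3 L ÷ 1000 = 26.129 g
EDTA: V = C2·V2/C1 = 0.677 mM × 3300 mL ÷ 69.5 mM = 32.145 mL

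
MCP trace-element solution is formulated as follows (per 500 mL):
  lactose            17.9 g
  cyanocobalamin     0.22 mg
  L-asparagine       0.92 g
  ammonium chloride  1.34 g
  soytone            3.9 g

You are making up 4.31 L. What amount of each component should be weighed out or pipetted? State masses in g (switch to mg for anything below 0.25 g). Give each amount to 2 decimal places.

Ratio of target to recipe volume: 4310 / 500 = 8.62.
lactose: 17.9 g × (4310 mL / 500 mL) = 154.30 g
cyanocobalamin: 0.22 mg × (4310 mL / 500 mL) = 1.90 mg
L-asparagine: 0.92 g × (4310 mL / 500 mL) = 7.93 g
ammonium chloride: 1.34 g × (4310 mL / 500 mL) = 11.55 g
soytone: 3.9 g × (4310 mL / 500 mL) = 33.62 g

lactose 154.30 g; cyanocobalamin 1.90 mg; L-asparagine 7.93 g; ammonium chloride 11.55 g; soytone 33.62 g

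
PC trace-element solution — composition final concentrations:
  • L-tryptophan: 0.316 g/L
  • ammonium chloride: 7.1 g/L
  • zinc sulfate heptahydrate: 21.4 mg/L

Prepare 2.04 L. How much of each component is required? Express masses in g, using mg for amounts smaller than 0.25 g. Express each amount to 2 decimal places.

L-tryptophan 0.64 g; ammonium chloride 14.48 g; zinc sulfate heptahydrate 43.66 mg

Working volume: 2.04 L.
L-tryptophan: 0.316 g/L × 2.04 L = 0.64 g
ammonium chloride: 7.1 g/L × 2.04 L = 14.48 g
zinc sulfate heptahydrate: 21.4 mg/L × 2.04 L = 43.66 mg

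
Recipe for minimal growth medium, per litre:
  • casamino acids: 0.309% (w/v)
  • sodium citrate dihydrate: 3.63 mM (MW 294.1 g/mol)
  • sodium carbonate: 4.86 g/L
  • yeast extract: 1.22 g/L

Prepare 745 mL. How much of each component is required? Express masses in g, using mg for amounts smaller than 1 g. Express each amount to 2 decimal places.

Working volume: 745 mL = 0.745 L.
casamino acids: 0.309% w/v = 3.09 g/L → 3.09 × 0.745 L = 2.30 g
sodium citrate dihydrate: 3.63 mmol/L × 294.1 mg/mmol × 0.745 L = 795.35 mg
sodium carbonate: 4.86 g/L × 0.745 L = 3.62 g
yeast extract: 1.22 g/L × 0.745 L = 0.9089 g = 908.90 mg

casamino acids 2.30 g; sodium citrate dihydrate 795.35 mg; sodium carbonate 3.62 g; yeast extract 908.90 mg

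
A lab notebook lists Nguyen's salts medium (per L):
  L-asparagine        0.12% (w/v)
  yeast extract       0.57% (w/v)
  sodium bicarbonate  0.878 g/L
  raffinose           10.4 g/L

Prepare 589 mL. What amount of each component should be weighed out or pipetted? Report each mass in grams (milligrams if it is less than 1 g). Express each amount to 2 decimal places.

L-asparagine 706.80 mg; yeast extract 3.36 g; sodium bicarbonate 517.14 mg; raffinose 6.13 g

Working volume: 589 mL = 0.589 L.
L-asparagine: 0.12 g per 100 mL × 589 mL ÷ 100 = 0.7068 g = 706.80 mg
yeast extract: 0.57 g per 100 mL × 589 mL ÷ 100 = 3.36 g
sodium bicarbonate: 0.878 g/L × 0.589 L = 0.517142 g = 517.14 mg
raffinose: 10.4 g/L × 0.589 L = 6.13 g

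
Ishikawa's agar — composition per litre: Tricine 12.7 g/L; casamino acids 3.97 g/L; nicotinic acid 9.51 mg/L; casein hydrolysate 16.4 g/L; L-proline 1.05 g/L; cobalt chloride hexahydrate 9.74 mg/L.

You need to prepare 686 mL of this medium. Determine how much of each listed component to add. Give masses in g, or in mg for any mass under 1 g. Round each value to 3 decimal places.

Tricine 8.712 g; casamino acids 2.723 g; nicotinic acid 6.524 mg; casein hydrolysate 11.250 g; L-proline 720.300 mg; cobalt chloride hexahydrate 6.682 mg

Target volume = 686 mL = 0.686 L.
Tricine: 12.7 g/L × 0.686 L = 8.712 g
casamino acids: 3.97 g/L × 0.686 L = 2.723 g
nicotinic acid: 9.51 mg/L × 0.686 L = 6.524 mg
casein hydrolysate: 16.4 g/L × 0.686 L = 11.250 g
L-proline: 1.05 g/L × 0.686 L = 0.7203 g = 720.300 mg
cobalt chloride hexahydrate: 9.74 mg/L × 0.686 L = 6.682 mg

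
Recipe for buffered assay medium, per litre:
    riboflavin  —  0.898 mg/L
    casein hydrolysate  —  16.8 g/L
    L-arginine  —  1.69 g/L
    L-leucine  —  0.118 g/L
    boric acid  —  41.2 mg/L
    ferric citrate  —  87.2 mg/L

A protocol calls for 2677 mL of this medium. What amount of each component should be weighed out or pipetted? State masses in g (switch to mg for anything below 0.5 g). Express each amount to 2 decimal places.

riboflavin 2.40 mg; casein hydrolysate 44.97 g; L-arginine 4.52 g; L-leucine 315.89 mg; boric acid 110.29 mg; ferric citrate 233.43 mg

Target volume = 2677 mL = 2.677 L.
riboflavin: 0.898 mg/L × 2.677 L = 2.40 mg
casein hydrolysate: 16.8 g/L × 2.677 L = 44.97 g
L-arginine: 1.69 g/L × 2.677 L = 4.52 g
L-leucine: 0.118 g/L × 2.677 L = 0.315886 g = 315.89 mg
boric acid: 41.2 mg/L × 2.677 L = 110.29 mg
ferric citrate: 87.2 mg/L × 2.677 L = 233.43 mg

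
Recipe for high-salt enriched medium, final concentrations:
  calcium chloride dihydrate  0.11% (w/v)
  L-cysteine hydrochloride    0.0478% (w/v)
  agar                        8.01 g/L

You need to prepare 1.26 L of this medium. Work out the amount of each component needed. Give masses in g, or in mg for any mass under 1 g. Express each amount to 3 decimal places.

Scale factor relative to 1 L: 1.26.
calcium chloride dihydrate: 0.11 g per 100 mL × 1260 mL ÷ 100 = 1.386 g
L-cysteine hydrochloride: 0.0478% w/v = 0.478 g/L → 0.478 × 1.26 L = 0.60228 g = 602.280 mg
agar: 8.01 g/L × 1.26 L = 10.093 g

calcium chloride dihydrate 1.386 g; L-cysteine hydrochloride 602.280 mg; agar 10.093 g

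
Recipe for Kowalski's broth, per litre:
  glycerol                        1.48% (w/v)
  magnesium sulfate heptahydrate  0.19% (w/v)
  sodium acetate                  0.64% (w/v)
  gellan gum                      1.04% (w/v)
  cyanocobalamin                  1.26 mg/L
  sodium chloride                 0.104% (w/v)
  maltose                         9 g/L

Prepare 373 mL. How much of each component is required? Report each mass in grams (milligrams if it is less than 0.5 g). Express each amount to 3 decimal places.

glycerol 5.520 g; magnesium sulfate heptahydrate 0.709 g; sodium acetate 2.387 g; gellan gum 3.879 g; cyanocobalamin 0.470 mg; sodium chloride 387.920 mg; maltose 3.357 g

Target volume = 373 mL = 0.373 L.
glycerol: 1.48% w/v = 14.8 g/L → 14.8 × 0.373 L = 5.520 g
magnesium sulfate heptahydrate: 0.19 g per 100 mL × 373 mL ÷ 100 = 0.709 g
sodium acetate: 0.64% w/v = 6.4 g/L → 6.4 × 0.373 L = 2.387 g
gellan gum: 1.04% w/v = 10.4 g/L → 10.4 × 0.373 L = 3.879 g
cyanocobalamin: 1.26 mg/L × 0.373 L = 0.470 mg
sodium chloride: 0.104 g per 100 mL × 373 mL ÷ 100 = 0.38792 g = 387.920 mg
maltose: 9 g/L × 0.373 L = 3.357 g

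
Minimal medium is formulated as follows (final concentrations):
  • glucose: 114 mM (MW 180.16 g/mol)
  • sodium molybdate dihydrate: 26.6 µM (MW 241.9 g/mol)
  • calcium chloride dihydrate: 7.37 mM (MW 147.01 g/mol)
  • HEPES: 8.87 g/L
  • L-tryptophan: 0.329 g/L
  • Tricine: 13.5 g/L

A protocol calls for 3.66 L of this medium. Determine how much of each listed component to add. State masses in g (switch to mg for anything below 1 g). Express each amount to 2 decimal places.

glucose 75.17 g; sodium molybdate dihydrate 23.55 mg; calcium chloride dihydrate 3.97 g; HEPES 32.46 g; L-tryptophan 1.20 g; Tricine 49.41 g

Scale factor relative to 1 L: 3.66.
glucose: 114 mmol/L × 180.16 g/mol × 3.66 L ÷ 1000 = 75.17 g
sodium molybdate dihydrate: 26.6 µmol/L × 241.9 g/mol × 3.66 L ÷ 1000 = 23.55 mg
calcium chloride dihydrate: 7.37 mmol/L × 147.01 g/mol × 3.66 L ÷ 1000 = 3.97 g
HEPES: 8.87 g/L × 3.66 L = 32.46 g
L-tryptophan: 0.329 g/L × 3.66 L = 1.20 g
Tricine: 13.5 g/L × 3.66 L = 49.41 g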